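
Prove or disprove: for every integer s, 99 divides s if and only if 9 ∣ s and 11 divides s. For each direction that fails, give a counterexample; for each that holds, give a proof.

[⇐] Suppose 9 ∣ s and 11 ∣ s. Any common multiple of 9 and 11 is a multiple of their lcm; here gcd(9, 11) = 1, so lcm(9, 11) = 9·11 = 99, so 99 ∣ s.

[⇒] If 99 ∣ s, write s = 99q. Since 99 = 11·9, s = 9·(11q), so 9 ∣ s; and since 99 = 9·11, s = 11·(9q), so 11 ∣ s.

Both directions hold; the statement is true.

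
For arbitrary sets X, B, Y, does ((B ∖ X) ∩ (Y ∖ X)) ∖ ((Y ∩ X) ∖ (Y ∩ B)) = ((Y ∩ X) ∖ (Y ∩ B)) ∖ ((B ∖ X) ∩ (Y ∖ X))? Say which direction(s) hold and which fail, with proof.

(⊆) This inclusion fails. Take X = ∅, B = {1}, Y = {1}; then 1 ∈ ((B ∖ X) ∩ (Y ∖ X)) ∖ ((Y ∩ X) ∖ (Y ∩ B)) but 1 ∉ ((Y ∩ X) ∖ (Y ∩ B)) ∖ ((B ∖ X) ∩ (Y ∖ X)).

(⊇) This inclusion fails. Take X = {1}, B = ∅, Y = {1}; then 1 ∈ ((Y ∩ X) ∖ (Y ∩ B)) ∖ ((B ∖ X) ∩ (Y ∖ X)) but 1 ∉ ((B ∖ X) ∩ (Y ∖ X)) ∖ ((Y ∩ X) ∖ (Y ∩ B)).

Both inclusions fail.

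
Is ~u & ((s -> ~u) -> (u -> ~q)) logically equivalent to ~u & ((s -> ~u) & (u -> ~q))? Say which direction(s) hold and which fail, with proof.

Both directions hold; the statement is true.

(⇒) Assume the antecedent. If u is true, the antecedent cannot hold. If u is false, ~u & ((s -> ~u) & (u -> ~q)) reduces to true regardless of the other variables. Either way ~u & ((s -> ~u) & (u -> ~q)) holds.

(⇐) Assume the antecedent. If u is true, the antecedent cannot hold. If u is false, ~u & ((s -> ~u) -> (u -> ~q)) reduces to true regardless of the other variables. Either way ~u & ((s -> ~u) -> (u -> ~q)) holds.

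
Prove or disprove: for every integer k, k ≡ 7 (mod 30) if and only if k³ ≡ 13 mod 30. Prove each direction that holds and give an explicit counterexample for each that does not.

Both directions hold.

Forward direction. Suppose k ≡ 7 (mod 30). Write k = 30j + 7. Then (30j + 7)³ = 27000j³ + 18900j² + 4410j + 343 = 30(900j³ + 630j² + 147j + 11) + 13, so k³ ≡ 13 (mod 30).

Converse. Suppose k³ ≡ 13 (mod 30). The only residue r in {0, …, 29} with r³ ≡ 13 (mod 30) is r = 7, so k ≡ 7 (mod 30).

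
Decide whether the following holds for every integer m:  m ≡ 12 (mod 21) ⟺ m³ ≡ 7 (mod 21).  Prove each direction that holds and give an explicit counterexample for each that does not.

[⇒] This fails: take m = 12. Then 12 ≡ 12 (mod 21), but 12³ = 1728 ≡ 6 (mod 21), not 7.

[⇐] This fails: take m = 7. Then 7³ = 343 ≡ 7 (mod 21), yet 7 ≡ 7 (mod 21), not 12.

Neither implication holds.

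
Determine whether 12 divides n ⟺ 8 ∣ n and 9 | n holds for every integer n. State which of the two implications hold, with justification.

Forward direction. This fails: take n = 12. Certainly 12 ∣ 12, but 8 ∤ 12.

Converse. Suppose 8 ∣ n and 9 ∣ n. Any common multiple of 8 and 9 is a multiple of their lcm; here gcd(8, 9) = 1, so lcm(8, 9) = 8·9 = 72, so 72 ∣ n. Since 12 ∣ 72, it follows that 12 ∣ n.

The forward direction fails; the converse holds.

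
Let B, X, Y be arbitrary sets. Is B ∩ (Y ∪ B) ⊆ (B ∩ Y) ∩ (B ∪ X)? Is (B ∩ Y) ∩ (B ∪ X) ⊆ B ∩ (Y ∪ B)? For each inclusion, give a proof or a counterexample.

(⟹) This inclusion fails. Take B = {1}, X = ∅, Y = ∅; then 1 ∈ B ∩ (Y ∪ B) but 1 ∉ (B ∩ Y) ∩ (B ∪ X).

(⟸) Let x ∈ (B ∩ Y) ∩ (B ∪ X). Then either x ∈ B ∩ Y and x ∉ X; or x ∈ B ∩ X ∩ Y. In each case x ∈ B ∩ (Y ∪ B), so (B ∩ Y) ∩ (B ∪ X) ⊆ B ∩ (Y ∪ B).

The sets are not equal: only the reverse inclusion holds.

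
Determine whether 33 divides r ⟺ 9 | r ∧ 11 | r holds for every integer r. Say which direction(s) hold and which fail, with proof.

(→) This fails: take r = 33. Certainly 33 ∣ 33, but 9 ∤ 33.

(←) Suppose 9 ∣ r and 11 ∣ r. Any common multiple of 9 and 11 is a multiple of their lcm; here gcd(9, 11) = 1, so lcm(9, 11) = 9·11 = 99, so 99 ∣ r. Since 33 ∣ 99, it follows that 33 ∣ r.

The forward direction fails; the converse holds.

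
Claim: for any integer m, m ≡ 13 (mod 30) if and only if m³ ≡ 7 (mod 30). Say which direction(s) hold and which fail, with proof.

[⇒] Suppose m ≡ 13 (mod 30). Write m = 30j + 13. Then (30j + 13)³ = 27000j³ + 35100j² + 15210j + 2197 = 30(900j³ + 1170j² + 507j + 73) + 7, so m³ ≡ 7 (mod 30).

[⇐] Conversely, suppose m³ ≡ 7 (mod 30). The only residue r in {0, …, 29} with r³ ≡ 7 (mod 30) is r = 13, so m ≡ 13 (mod 30).

The biconditional holds.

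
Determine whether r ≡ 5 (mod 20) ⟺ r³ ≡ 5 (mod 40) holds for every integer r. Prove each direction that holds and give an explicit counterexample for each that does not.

Not equivalent: only (⇐) holds.

(⇒) This fails: take r = 25. Then 25 ≡ 5 (mod 20), but 25³ = 15625 ≡ 25 (mod 40), not 5.

(⇐) Conversely, the residues r modulo 40 with r³ ≡ 5 (mod 40) are exactly {5}, and each is ≡ 5 (mod 20).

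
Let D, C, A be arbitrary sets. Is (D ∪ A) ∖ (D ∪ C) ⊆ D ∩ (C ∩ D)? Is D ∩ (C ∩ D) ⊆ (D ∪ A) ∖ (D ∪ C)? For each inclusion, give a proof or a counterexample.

Forward inclusion. This inclusion fails. Take D = ∅, C = ∅, A = {1}; then 1 ∈ (D ∪ A) ∖ (D ∪ C) but 1 ∉ D ∩ (C ∩ D).

Reverse inclusion. This inclusion fails. Take D = {1}, C = {1}, A = ∅; then 1 ∈ D ∩ (C ∩ D) but 1 ∉ (D ∪ A) ∖ (D ∪ C).

(⊆) fails and (⊇) fails.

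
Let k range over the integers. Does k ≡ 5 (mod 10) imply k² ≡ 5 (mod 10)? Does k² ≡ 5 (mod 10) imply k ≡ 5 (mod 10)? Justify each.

Forward direction. Suppose k ≡ 5 (mod 10). Write k = 10j + 5. Then (10j + 5)² = 100j² + 100j + 25 = 10(10j² + 10j + 2) + 5, so k² ≡ 5 (mod 10).

Converse. Suppose k² ≡ 5 (mod 10). The only residue r in {0, …, 9} with r² ≡ 5 (mod 10) is r = 5, so k ≡ 5 (mod 10).

The biconditional holds.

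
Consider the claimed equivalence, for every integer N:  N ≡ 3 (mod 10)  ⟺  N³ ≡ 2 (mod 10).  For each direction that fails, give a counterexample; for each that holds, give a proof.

(→) This fails: take N = 3. Then 3 ≡ 3 (mod 10), but 3³ = 27 ≡ 7 (mod 10), not 2.

(←) This fails: take N = 8. Then 8³ = 512 ≡ 2 (mod 10), yet 8 ≡ 8 (mod 10), not 3.

Neither implication holds.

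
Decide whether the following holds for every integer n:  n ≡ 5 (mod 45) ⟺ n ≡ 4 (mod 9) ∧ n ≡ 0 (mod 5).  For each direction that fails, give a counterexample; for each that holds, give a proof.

Neither direction holds.

(→) This fails: n = 5 gives 5 ≡ 5 (mod 45) but 5 ≡ 5 (mod 9), so the conjunction on the right does not hold.

(←) This fails: n = 40 satisfies both congruences on the right (40 ≡ 4 mod 9 and 40 ≡ 0 mod 5) yet 40 ≡ 40 (mod 45), not 5.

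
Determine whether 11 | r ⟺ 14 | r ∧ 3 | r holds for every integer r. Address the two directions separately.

Forward direction. This fails: take r = 11. Certainly 11 ∣ 11, but 14 ∤ 11.

Converse. This fails: take r = 42. Both 14 ∣ 42 and 3 ∣ 42, yet 42 is not a multiple of 11 (since 42 = 3·11 + 9), so 11 ∤ 42.

Neither direction holds.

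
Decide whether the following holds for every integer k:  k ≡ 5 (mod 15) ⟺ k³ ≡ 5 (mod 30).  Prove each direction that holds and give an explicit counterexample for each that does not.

(⟸) The residues r modulo 30 with r³ ≡ 5 (mod 30) are exactly {5}, and each is ≡ 5 (mod 15).

(⟹) This fails: take k = 20. Then 20 ≡ 5 (mod 15), but 20³ = 8000 ≡ 20 (mod 30), not 5.

The forward direction fails; the converse holds.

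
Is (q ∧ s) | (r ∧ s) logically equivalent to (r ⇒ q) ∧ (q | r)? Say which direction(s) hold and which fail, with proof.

(⟹) This fails. Under s = T, r = T, q = F, the left side is true but the right side is false.

(⟸) This fails. Under s = F, r = F, q = T, the left side is false but the right side is true.

Neither implication holds.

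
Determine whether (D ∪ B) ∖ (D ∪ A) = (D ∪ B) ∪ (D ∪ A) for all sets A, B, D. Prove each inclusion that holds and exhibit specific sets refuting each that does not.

Forward inclusion. Let x ∈ (D ∪ B) ∖ (D ∪ A). Then x ∈ B and x ∉ A, D, from which x ∈ (D ∪ B) ∪ (D ∪ A).

Reverse inclusion. This inclusion fails. Take A = {1}, B = ∅, D = ∅; then 1 ∈ (D ∪ B) ∪ (D ∪ A) but 1 ∉ (D ∪ B) ∖ (D ∪ A).

(⊆) holds; (⊇) fails.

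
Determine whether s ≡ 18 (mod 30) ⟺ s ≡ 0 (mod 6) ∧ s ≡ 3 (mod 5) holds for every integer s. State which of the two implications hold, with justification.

Both directions hold; the statement is true.

[⇒] Suppose s ≡ 18 (mod 30); write s = 30j + 18. Since 6 ∣ 30, reducing mod 6 gives s ≡ 18 ≡ 0 (mod 6); since 5 ∣ 30, reducing mod 5 gives s ≡ 18 ≡ 3 (mod 5).

[⇐] Conversely, if s ≡ 0 (mod 6) and s ≡ 3 (mod 5), then by the Chinese remainder theorem s ≡ 18 (mod 30). This is exactly s ≡ 18 (mod 30).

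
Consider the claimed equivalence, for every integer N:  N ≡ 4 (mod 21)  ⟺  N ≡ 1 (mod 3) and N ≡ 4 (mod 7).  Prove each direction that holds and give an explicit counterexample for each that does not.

Both directions hold.

[⇐] If N ≡ 1 (mod 3) and N ≡ 4 (mod 7), then by the Chinese remainder theorem N ≡ 4 (mod 21). This is exactly N ≡ 4 (mod 21).

[⇒] Suppose N ≡ 4 (mod 21); write N = 21j + 4. Since 3 ∣ 21, reducing mod 3 gives N ≡ 4 ≡ 1 (mod 3); since 7 ∣ 21, reducing mod 7 gives N ≡ 4 (mod 7).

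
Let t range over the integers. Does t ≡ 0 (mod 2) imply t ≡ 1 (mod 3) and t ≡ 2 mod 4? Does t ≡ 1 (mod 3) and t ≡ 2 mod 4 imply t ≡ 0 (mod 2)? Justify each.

Forward direction. This fails: t = 0 gives 0 ≡ 0 (mod 2) but 0 ≡ 0 (mod 3), so the conjunction on the right does not hold.

Converse. If t ≡ 1 (mod 3) and t ≡ 2 (mod 4), then by the Chinese remainder theorem t ≡ 10 (mod 12). Since 10 ≡ 0 (mod 2) and 2 ∣ 12, we get t ≡ 0 (mod 2).

The forward direction fails; the converse holds.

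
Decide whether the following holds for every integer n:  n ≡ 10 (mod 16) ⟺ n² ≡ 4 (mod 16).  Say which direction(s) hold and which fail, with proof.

Not equivalent: only (⇒) holds.

(⟸) This fails: take n = 2. Then 2² = 4 ≡ 4 (mod 16), yet 2 ≡ 2 (mod 16), not 10.

(⟹) Suppose n ≡ 10 (mod 16). Write n = 16j + 10. Then (16j + 10)² = 256j² + 320j + 100 = 16(16j² + 20j + 6) + 4, so n² ≡ 4 (mod 16).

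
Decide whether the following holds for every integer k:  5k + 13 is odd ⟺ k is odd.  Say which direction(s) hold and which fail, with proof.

Neither implication holds.

[⇒] This fails: k = 0 gives 5k + 13 = 13, which is odd, but 0 is even, not odd.

[⇐] This also fails: k = 5 is odd, but 5k + 13 = 38 is even, not odd.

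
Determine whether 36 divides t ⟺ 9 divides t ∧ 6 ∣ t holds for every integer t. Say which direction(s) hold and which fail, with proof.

Only the forward implication holds.

(⇒) If 36 ∣ t, write t = 36q. Since 36 = 4·9, t = 9·(4q), so 9 ∣ t; and since 36 = 6·6, t = 6·(6q), so 6 ∣ t.

(⇐) This fails: take t = 18. Both 9 ∣ 18 and 6 ∣ 18, yet 18 is not a multiple of 36 (since 18 = 0·36 + 18), so 36 ∤ 18.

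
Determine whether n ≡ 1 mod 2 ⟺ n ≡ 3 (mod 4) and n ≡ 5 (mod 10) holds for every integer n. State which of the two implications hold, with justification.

(⇒) fails; (⇐) holds.

[⇐] If n ≡ 3 (mod 4) and n ≡ 5 (mod 10), then by the Chinese remainder theorem n ≡ 15 (mod 20). Since 15 ≡ 1 (mod 2) and 2 ∣ 20, we get n ≡ 1 (mod 2).

[⇒] This fails: n = 1 gives 1 ≡ 1 (mod 2) but 1 ≡ 1 (mod 4), so the conjunction on the right does not hold.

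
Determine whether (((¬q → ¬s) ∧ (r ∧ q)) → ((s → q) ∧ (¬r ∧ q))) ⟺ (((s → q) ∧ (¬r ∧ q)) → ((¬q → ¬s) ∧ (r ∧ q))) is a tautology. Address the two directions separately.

Neither implication holds.

(→) This fails. Under r = F, q = T, s = F, the left side is true but the right side is false.

(←) This fails. Under r = T, q = T, s = F, the left side is false but the right side is true.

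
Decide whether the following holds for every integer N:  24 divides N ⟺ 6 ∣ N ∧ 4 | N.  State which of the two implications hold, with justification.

Only the forward direction holds.

Forward direction. If 24 ∣ N, write N = 24q. Since 24 = 4·6, N = 6·(4q), so 6 ∣ N; and since 24 = 6·4, N = 4·(6q), so 4 ∣ N.

Converse. This fails: take N = 12. Both 6 ∣ 12 and 4 ∣ 12, yet 12 is not a multiple of 24 (since 12 = 0·24 + 12), so 24 ∤ 12.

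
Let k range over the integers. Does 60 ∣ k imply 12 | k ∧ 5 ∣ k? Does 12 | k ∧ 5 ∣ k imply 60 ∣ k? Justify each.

[⇒] If 60 ∣ k, write k = 60q. Since 60 = 5·12, k = 12·(5q), so 12 ∣ k; and since 60 = 12·5, k = 5·(12q), so 5 ∣ k.

[⇐] Suppose 12 ∣ k and 5 ∣ k. Any common multiple of 12 and 5 is a multiple of their lcm; here gcd(12, 5) = 1, so lcm(12, 5) = 12·5 = 60, so 60 ∣ k.

Both directions hold.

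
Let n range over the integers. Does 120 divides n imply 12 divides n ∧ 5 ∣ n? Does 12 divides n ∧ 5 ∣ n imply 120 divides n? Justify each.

The forward direction holds; the converse fails.

(⟹) If 120 ∣ n, write n = 120q. Since 120 = 10·12, n = 12·(10q), so 12 ∣ n; and since 120 = 24·5, n = 5·(24q), so 5 ∣ n.

(⟸) This fails: take n = 60. Both 12 ∣ 60 and 5 ∣ 60, yet 60 is not a multiple of 120 (since 60 = 0·120 + 60), so 120 ∤ 60.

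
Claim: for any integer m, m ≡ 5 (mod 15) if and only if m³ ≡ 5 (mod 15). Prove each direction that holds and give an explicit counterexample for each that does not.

Both directions hold.

(⟹) Suppose m ≡ 5 (mod 15). Write m = 15j + 5. Then (15j + 5)³ = 3375j³ + 3375j² + 1125j + 125 = 15(225j³ + 225j² + 75j + 8) + 5, so m³ ≡ 5 (mod 15).

(⟸) Conversely, suppose m³ ≡ 5 (mod 15). The only residue r in {0, …, 14} with r³ ≡ 5 (mod 15) is r = 5, so m ≡ 5 (mod 15).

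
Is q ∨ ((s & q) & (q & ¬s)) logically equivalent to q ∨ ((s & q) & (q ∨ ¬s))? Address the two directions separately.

Both directions hold; the statement is true.

(⇐) Assume the antecedent. If s is true, the antecedent forces (s = T, q = T), and q ∨ ((s & q) & (q & ¬s)) holds there. If s is false, the antecedent forces (s = F, q = T), and q ∨ ((s & q) & (q & ¬s)) holds there. Either way q ∨ ((s & q) & (q & ¬s)) holds.

(⇒) Assume the antecedent. If s is true, the antecedent forces (s = T, q = T), and q ∨ ((s & q) & (q ∨ ¬s)) holds there. If s is false, the antecedent forces (s = F, q = T), and q ∨ ((s & q) & (q ∨ ¬s)) holds there. Either way q ∨ ((s & q) & (q ∨ ¬s)) holds.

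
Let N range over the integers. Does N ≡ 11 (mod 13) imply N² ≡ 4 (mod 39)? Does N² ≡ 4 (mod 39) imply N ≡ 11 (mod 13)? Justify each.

Neither direction holds.

(⟹) This fails: take N = 24. Then 24 ≡ 11 (mod 13), but 24² = 576 ≡ 30 (mod 39), not 4.

(⟸) This fails: take N = 2. Then 2² = 4 ≡ 4 (mod 39), yet 2 ≡ 2 (mod 13), not 11.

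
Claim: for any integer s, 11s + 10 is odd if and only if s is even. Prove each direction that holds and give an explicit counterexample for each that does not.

Neither implication holds.

(⇒) This fails: s = 1 gives 11s + 10 = 21, which is odd, but 1 is odd, not even.

(⇐) This also fails: s = 4 is even, but 11s + 10 = 54 is even, not odd.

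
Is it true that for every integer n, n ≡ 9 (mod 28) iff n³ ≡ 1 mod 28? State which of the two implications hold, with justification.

Only the forward direction holds.

(⇐) This fails: take n = 1. Then 1³ = 1 ≡ 1 (mod 28), yet 1 ≡ 1 (mod 28), not 9.

(⇒) Suppose n ≡ 9 (mod 28). Write n = 28j + 9. Then (28j + 9)³ = 21952j³ + 21168j² + 6804j + 729 = 28(784j³ + 756j² + 243j + 26) + 1, so n³ ≡ 1 (mod 28).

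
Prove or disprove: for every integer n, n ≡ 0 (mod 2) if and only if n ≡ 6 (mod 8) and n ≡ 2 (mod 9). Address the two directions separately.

(←) If n ≡ 6 (mod 8) and n ≡ 2 (mod 9), then by the Chinese remainder theorem n ≡ 38 (mod 72). Since 38 ≡ 0 (mod 2) and 2 ∣ 72, we get n ≡ 0 (mod 2).

(→) This fails: n = 0 gives 0 ≡ 0 (mod 2) but 0 ≡ 0 (mod 8), so the conjunction on the right does not hold.

Only the reverse direction holds.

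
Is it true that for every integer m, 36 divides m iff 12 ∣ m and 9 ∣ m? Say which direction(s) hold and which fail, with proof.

[⇒] If 36 ∣ m, write m = 36q. Since 36 = 3·12, m = 12·(3q), so 12 ∣ m; and since 36 = 4·9, m = 9·(4q), so 9 ∣ m.

[⇐] Suppose 12 ∣ m and 9 ∣ m. Any common multiple of 12 and 9 is a multiple of their lcm; here lcm(12, 9) = 12·9/gcd(12, 9) = 108/3 = 36, so 36 ∣ m.

Both directions hold; the statement is true.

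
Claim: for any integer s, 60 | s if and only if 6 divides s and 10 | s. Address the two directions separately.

Converse. This fails: take s = 30. Both 6 ∣ 30 and 10 ∣ 30, yet 30 is not a multiple of 60 (since 30 = 0·60 + 30), so 60 ∤ 30.

Forward direction. If 60 ∣ s, write s = 60q. Since 60 = 10·6, s = 6·(10q), so 6 ∣ s; and since 60 = 6·10, s = 10·(6q), so 10 ∣ s.

(⇒) holds; (⇐) fails.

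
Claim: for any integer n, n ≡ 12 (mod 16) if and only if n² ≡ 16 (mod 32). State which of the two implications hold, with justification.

(→) Suppose n ≡ 12 (mod 16). Working modulo 32, n ∈ {12, 28}; for each such r, r² ≡ 16 (mod 32).

(←) This fails: take n = 4. Then 4² = 16 ≡ 16 (mod 32), yet 4 ≡ 4 (mod 16), not 12.

Not equivalent: only (⇒) holds.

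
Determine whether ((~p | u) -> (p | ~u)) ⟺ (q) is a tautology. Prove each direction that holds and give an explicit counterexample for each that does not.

Neither direction holds.

(⟹) This fails. Under u = F, p = F, q = F, the left side is true but the right side is false.

(⟸) This fails. Under u = T, p = F, q = T, the left side is false but the right side is true.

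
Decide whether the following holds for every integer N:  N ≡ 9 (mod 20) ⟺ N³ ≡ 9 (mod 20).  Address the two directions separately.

(→) Suppose N ≡ 9 (mod 20). Write N = 20j + 9. Then (20j + 9)³ = 8000j³ + 10800j² + 4860j + 729 = 20(400j³ + 540j² + 243j + 36) + 9, so N³ ≡ 9 (mod 20).

(←) Conversely, suppose N³ ≡ 9 (mod 20). The only residue r in {0, …, 19} with r³ ≡ 9 (mod 20) is r = 9, so N ≡ 9 (mod 20).

Both directions hold.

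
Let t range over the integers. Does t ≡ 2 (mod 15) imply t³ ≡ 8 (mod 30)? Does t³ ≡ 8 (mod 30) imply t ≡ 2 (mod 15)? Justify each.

(⇒) This fails: take t = 17. Then 17 ≡ 2 (mod 15), but 17³ = 4913 ≡ 23 (mod 30), not 8.

(⇐) Conversely, the residues r modulo 30 with r³ ≡ 8 (mod 30) are exactly {2}, and each is ≡ 2 (mod 15).

Only the reverse direction holds.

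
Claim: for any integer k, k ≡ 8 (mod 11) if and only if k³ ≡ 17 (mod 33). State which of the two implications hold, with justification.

Only the reverse direction holds.

(→) This fails: take k = 19. Then 19 ≡ 8 (mod 11), but 19³ = 6859 ≡ 28 (mod 33), not 17.

(←) Conversely, the residues r modulo 33 with r³ ≡ 17 (mod 33) are exactly {8}, and each is ≡ 8 (mod 11).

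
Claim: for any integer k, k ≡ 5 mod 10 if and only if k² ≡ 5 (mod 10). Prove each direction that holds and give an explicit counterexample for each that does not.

Both directions hold.

Forward direction. Suppose k ≡ 5 mod 10. Write k = 10j + 5. Then (10j + 5)² = 100j² + 100j + 25 = 10(10j² + 10j + 2) + 5, so k² ≡ 5 (mod 10).

Converse. Suppose k² ≡ 5 (mod 10). The only residue r in {0, …, 9} with r² ≡ 5 (mod 10) is r = 5, so k ≡ 5 (mod 10).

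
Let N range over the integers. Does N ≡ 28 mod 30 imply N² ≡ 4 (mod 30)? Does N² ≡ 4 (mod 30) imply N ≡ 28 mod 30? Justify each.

[⇒] Suppose N ≡ 28 mod 30. Write N = 30j + 28. Then (30j + 28)² = 900j² + 1680j + 784 = 30(30j² + 56j + 26) + 4, so N² ≡ 4 (mod 30).

[⇐] This fails: take N = 2. Then 2² = 4 ≡ 4 (mod 30), yet 2 ≡ 2 (mod 30), not 28.

Only the forward direction holds.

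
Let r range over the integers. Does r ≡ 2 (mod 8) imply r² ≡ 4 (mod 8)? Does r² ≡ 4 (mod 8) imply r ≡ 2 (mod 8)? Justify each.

Not equivalent: only (⇒) holds.

[⇒] Suppose r ≡ 2 (mod 8). Write r = 8j + 2. Then (8j + 2)² = 64j² + 32j + 4 = 8(8j² + 4j) + 4, so r² ≡ 4 (mod 8).

[⇐] This fails: take r = 6. Then 6² = 36 ≡ 4 (mod 8), yet 6 ≡ 6 (mod 8), not 2.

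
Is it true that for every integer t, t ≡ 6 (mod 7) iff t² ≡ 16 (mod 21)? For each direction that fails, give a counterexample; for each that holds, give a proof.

(⟹) This fails: take t = 6. Then 6 ≡ 6 (mod 7), but 6² = 36 ≡ 15 (mod 21), not 16.

(⟸) This fails: take t = 4. Then 4² = 16 ≡ 16 (mod 21), yet 4 ≡ 4 (mod 7), not 6.

Neither direction holds.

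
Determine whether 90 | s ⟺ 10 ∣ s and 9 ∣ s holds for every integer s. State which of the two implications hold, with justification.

(⟹) If 90 ∣ s, write s = 90q. Since 90 = 9·10, s = 10·(9q), so 10 ∣ s; and since 90 = 10·9, s = 9·(10q), so 9 ∣ s.

(⟸) Suppose 10 ∣ s and 9 ∣ s. Any common multiple of 10 and 9 is a multiple of their lcm; here gcd(10, 9) = 1, so lcm(10, 9) = 10·9 = 90, so 90 ∣ s.

The biconditional holds.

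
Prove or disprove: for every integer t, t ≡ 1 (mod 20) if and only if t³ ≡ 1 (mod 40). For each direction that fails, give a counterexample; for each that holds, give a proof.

Only the converse holds.

Forward direction. This fails: take t = 21. Then 21 ≡ 1 (mod 20), but 21³ = 9261 ≡ 21 (mod 40), not 1.

Converse. The residues r modulo 40 with r³ ≡ 1 (mod 40) are exactly {1}, and each is ≡ 1 (mod 20).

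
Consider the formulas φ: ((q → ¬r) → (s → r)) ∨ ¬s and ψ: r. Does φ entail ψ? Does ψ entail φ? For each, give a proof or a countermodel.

Not equivalent: only (⇐) holds.

(→) This fails. Under q = F, s = F, r = F, the left side is true but the right side is false.

(←) Assume the antecedent. If q is true, the antecedent forces (q = T, s = F, r = T) or (q = T, s = T, r = T), and ((q → ¬r) → (s → r)) ∨ ¬s holds there. If q is false, the antecedent forces (q = F, s = F, r = T) or (q = F, s = T, r = T), and ((q → ¬r) → (s → r)) ∨ ¬s holds there. Either way ((q → ¬r) → (s → r)) ∨ ¬s holds.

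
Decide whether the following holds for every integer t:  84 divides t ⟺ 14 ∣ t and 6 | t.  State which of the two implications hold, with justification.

Only the forward direction holds.

(⟸) This fails: take t = 42. Both 14 ∣ 42 and 6 ∣ 42, yet 42 is not a multiple of 84 (since 42 = 0·84 + 42), so 84 ∤ 42.

(⟹) If 84 ∣ t, write t = 84q. Since 84 = 6·14, t = 14·(6q), so 14 ∣ t; and since 84 = 14·6, t = 6·(14q), so 6 ∣ t.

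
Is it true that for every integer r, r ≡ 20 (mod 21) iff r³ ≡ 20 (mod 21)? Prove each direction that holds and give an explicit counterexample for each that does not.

The forward direction holds; the converse fails.

Forward direction. Suppose r ≡ 20 (mod 21). Write r = 21j + 20. Then (21j + 20)³ = 9261j³ + 26460j² + 25200j + 8000 = 21(441j³ + 1260j² + 1200j + 380) + 20, so r³ ≡ 20 (mod 21).

Converse. This fails: take r = 5. Then 5³ = 125 ≡ 20 (mod 21), yet 5 ≡ 5 (mod 21), not 20.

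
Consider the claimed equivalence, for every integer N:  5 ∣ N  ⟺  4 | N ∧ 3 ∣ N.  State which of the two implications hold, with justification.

(⇒) fails and (⇐) fails.

(⇒) This fails: take N = 5. Certainly 5 ∣ 5, but 4 ∤ 5.

(⇐) This fails: take N = 12. Both 4 ∣ 12 and 3 ∣ 12, yet 12 is not a multiple of 5 (since 12 = 2·5 + 2), so 5 ∤ 12.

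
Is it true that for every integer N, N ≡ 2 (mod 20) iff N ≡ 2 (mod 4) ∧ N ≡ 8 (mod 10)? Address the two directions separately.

[⇒] This fails: N = 2 gives 2 ≡ 2 (mod 20) but 2 ≡ 2 (mod 10), so the conjunction on the right does not hold.

[⇐] This fails: N = 18 satisfies both congruences on the right (18 ≡ 2 mod 4 and 18 ≡ 8 mod 10) yet 18 ≡ 18 (mod 20), not 2.

(⇒) fails and (⇐) fails.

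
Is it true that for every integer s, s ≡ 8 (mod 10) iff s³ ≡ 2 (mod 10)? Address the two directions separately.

The biconditional holds.

(⟹) Suppose s ≡ 8 (mod 10). Write s = 10j + 8. Then (10j + 8)³ = 1000j³ + 2400j² + 1920j + 512 = 10(100j³ + 240j² + 192j + 51) + 2, so s³ ≡ 2 (mod 10).

(⟸) For the converse, argue contrapositively. If s ≢ 8 (mod 10), then s is congruent to one of 0, 1, 2, 3, 4, 5, 6, 7, 9 modulo 10, and these give s³ ≡ 0, 1, 8, 7, 4, 5, 6, 3, 9 respectively — never 2.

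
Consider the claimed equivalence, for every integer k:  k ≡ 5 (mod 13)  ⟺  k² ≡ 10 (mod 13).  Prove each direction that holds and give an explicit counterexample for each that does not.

Neither direction holds.

[⇒] This fails: take k = 5. Then 5 ≡ 5 (mod 13), but 5² = 25 ≡ 12 (mod 13), not 10.

[⇐] This fails: take k = 6. Then 6² = 36 ≡ 10 (mod 13), yet 6 ≡ 6 (mod 13), not 5.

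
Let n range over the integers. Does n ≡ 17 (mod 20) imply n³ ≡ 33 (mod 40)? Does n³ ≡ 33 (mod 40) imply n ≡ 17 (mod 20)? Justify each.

Only the converse holds.

[⇒] This fails: take n = 37. Then 37 ≡ 17 (mod 20), but 37³ = 50653 ≡ 13 (mod 40), not 33.

[⇐] Conversely, the residues r modulo 40 with r³ ≡ 33 (mod 40) are exactly {17}, and each is ≡ 17 (mod 20).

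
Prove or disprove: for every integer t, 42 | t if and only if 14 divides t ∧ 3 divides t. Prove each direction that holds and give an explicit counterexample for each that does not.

(←) Suppose 14 ∣ t and 3 ∣ t. Any common multiple of 14 and 3 is a multiple of their lcm; here gcd(14, 3) = 1, so lcm(14, 3) = 14·3 = 42, so 42 ∣ t.

(→) If 42 ∣ t, write t = 42q. Since 42 = 3·14, t = 14·(3q), so 14 ∣ t; and since 42 = 14·3, t = 3·(14q), so 3 ∣ t.

Equivalent; both directions hold.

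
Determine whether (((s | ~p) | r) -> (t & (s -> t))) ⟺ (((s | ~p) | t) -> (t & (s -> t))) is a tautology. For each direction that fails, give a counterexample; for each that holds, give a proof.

Only the forward implication holds.

Forward direction. Assume the antecedent. If t is true, the consequent reduces to true regardless of the other variables. If t is false, the antecedent forces (s = F, p = T, t = F, r = F), and the consequent holds there. Either way the consequent holds.

Converse. This fails. Under s = F, p = T, t = F, r = T, the left side is false but the right side is true.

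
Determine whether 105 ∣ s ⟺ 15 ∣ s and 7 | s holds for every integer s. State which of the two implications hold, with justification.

[⇐] Suppose 15 ∣ s and 7 ∣ s. Any common multiple of 15 and 7 is a multiple of their lcm; here gcd(15, 7) = 1, so lcm(15, 7) = 15·7 = 105, so 105 ∣ s.

[⇒] If 105 ∣ s, write s = 105q. Since 105 = 7·15, s = 15·(7q), so 15 ∣ s; and since 105 = 15·7, s = 7·(15q), so 7 ∣ s.

Both implications hold.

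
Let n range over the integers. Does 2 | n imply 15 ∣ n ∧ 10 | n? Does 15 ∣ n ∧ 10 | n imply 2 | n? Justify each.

(⇒) fails; (⇐) holds.

(⟹) This fails: take n = 2. Certainly 2 ∣ 2, but 15 ∤ 2.

(⟸) Suppose 15 ∣ n and 10 ∣ n. Any common multiple of 15 and 10 is a multiple of their lcm; here lcm(15, 10) = 15·10/gcd(15, 10) = 150/5 = 30, so 30 ∣ n. Since 2 ∣ 30, it follows that 2 ∣ n.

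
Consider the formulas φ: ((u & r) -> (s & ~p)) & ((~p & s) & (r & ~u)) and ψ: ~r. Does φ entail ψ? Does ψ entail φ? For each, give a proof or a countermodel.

Both directions fail.

Forward direction. This fails. Under u = F, p = F, s = T, r = T, the left side is true but the right side is false.

Converse. This fails. Under u = F, p = F, s = F, r = F, the left side is false but the right side is true.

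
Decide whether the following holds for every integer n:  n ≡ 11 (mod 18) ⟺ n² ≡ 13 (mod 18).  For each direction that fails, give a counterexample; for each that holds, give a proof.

[⇒] Suppose n ≡ 11 (mod 18). Write n = 18j + 11. Then (18j + 11)² = 324j² + 396j + 121 = 18(18j² + 22j + 6) + 13, so n² ≡ 13 (mod 18).

[⇐] This fails: take n = 7. Then 7² = 49 ≡ 13 (mod 18), yet 7 ≡ 7 (mod 18), not 11.

Not equivalent: only (⇒) holds.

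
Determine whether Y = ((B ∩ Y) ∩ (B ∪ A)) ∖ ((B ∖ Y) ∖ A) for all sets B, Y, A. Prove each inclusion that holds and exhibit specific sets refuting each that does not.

(⟸) Let x ∈ ((B ∩ Y) ∩ (B ∪ A)) ∖ ((B ∖ Y) ∖ A). Then either x ∈ B ∩ Y and x ∉ A; or x ∈ B ∩ Y ∩ A. In each case x ∈ Y, so ((B ∩ Y) ∩ (B ∪ A)) ∖ ((B ∖ Y) ∖ A) ⊆ Y.

(⟹) This inclusion fails. Take B = ∅, Y = {1}, A = ∅; then 1 ∈ Y but 1 ∉ ((B ∩ Y) ∩ (B ∪ A)) ∖ ((B ∖ Y) ∖ A).

(⊆) fails; (⊇) holds.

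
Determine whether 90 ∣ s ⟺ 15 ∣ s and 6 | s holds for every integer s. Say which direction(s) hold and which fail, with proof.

Forward direction. If 90 ∣ s, write s = 90q. Since 90 = 6·15, s = 15·(6q), so 15 ∣ s; and since 90 = 15·6, s = 6·(15q), so 6 ∣ s.

Converse. This fails: take s = 30. Both 15 ∣ 30 and 6 ∣ 30, yet 30 is not a multiple of 90 (since 30 = 0·90 + 30), so 90 ∤ 30.

Only the forward direction holds.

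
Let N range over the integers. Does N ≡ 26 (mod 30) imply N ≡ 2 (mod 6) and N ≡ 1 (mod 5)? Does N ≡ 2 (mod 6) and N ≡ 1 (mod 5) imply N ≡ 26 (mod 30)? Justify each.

(⟹) Suppose N ≡ 26 (mod 30); write N = 30j + 26. Since 6 ∣ 30, reducing mod 6 gives N ≡ 26 ≡ 2 (mod 6); since 5 ∣ 30, reducing mod 5 gives N ≡ 26 ≡ 1 (mod 5).

(⟸) Conversely, if N ≡ 2 (mod 6) and N ≡ 1 (mod 5), then by the Chinese remainder theorem N ≡ 26 (mod 30). This is exactly N ≡ 26 (mod 30).

Both implications hold.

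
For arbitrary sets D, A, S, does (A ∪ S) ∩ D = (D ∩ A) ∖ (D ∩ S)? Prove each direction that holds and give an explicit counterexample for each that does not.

The sets are not equal: only the reverse inclusion holds.

(⊆) This inclusion fails. Take D = {1}, A = ∅, S = {1}; then 1 ∈ (A ∪ S) ∩ D but 1 ∉ (D ∩ A) ∖ (D ∩ S).

(⊇) Let x ∈ (D ∩ A) ∖ (D ∩ S). Then x ∈ D ∩ A and x ∉ S, from which x ∈ (A ∪ S) ∩ D.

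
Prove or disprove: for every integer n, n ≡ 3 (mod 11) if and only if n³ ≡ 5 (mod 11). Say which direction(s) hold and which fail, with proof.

Equivalent; both directions hold.

(→) Suppose n ≡ 3 (mod 11). Write n = 11j + 3. Then (11j + 3)³ = 1331j³ + 1089j² + 297j + 27 = 11(121j³ + 99j² + 27j + 2) + 5, so n³ ≡ 5 (mod 11).

(←) Conversely, suppose n³ ≡ 5 (mod 11). The only residue r in {0, …, 10} with r³ ≡ 5 (mod 11) is r = 3, so n ≡ 3 (mod 11).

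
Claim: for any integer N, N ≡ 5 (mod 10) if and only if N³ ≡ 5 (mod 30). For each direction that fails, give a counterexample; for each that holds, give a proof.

[⇒] This fails: take N = 15. Then 15 ≡ 5 (mod 10), but 15³ = 3375 ≡ 15 (mod 30), not 5.

[⇐] Conversely, the residues r modulo 30 with r³ ≡ 5 (mod 30) are exactly {5}, and each is ≡ 5 (mod 10).

Not equivalent: only (⇐) holds.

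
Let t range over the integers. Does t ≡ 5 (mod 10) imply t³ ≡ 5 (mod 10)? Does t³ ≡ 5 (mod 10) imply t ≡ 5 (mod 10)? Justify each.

The biconditional holds.

[⇒] Suppose t ≡ 5 (mod 10). Write t = 10j + 5. Then (10j + 5)³ = 1000j³ + 1500j² + 750j + 125 = 10(100j³ + 150j² + 75j + 12) + 5, so t³ ≡ 5 (mod 10).

[⇐] Conversely, suppose t³ ≡ 5 (mod 10). The only residue r in {0, …, 9} with r³ ≡ 5 (mod 10) is r = 5, so t ≡ 5 (mod 10).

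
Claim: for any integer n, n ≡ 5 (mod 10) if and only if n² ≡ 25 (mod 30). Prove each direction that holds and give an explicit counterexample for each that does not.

(⟹) This fails: take n = 15. Then 15 ≡ 5 (mod 10), but 15² = 225 ≡ 15 (mod 30), not 25.

(⟸) Conversely, the residues r modulo 30 with r² ≡ 25 (mod 30) are exactly {5, 25}, and each is ≡ 5 (mod 10).

Not equivalent: only (⇐) holds.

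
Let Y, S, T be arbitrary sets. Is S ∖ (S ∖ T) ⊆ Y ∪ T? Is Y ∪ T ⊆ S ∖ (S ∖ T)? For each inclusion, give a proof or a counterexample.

The sets are not equal: only the forward inclusion holds.

(⟹) Let x ∈ S ∖ (S ∖ T). Then either x ∈ S ∩ T and x ∉ Y; or x ∈ Y ∩ S ∩ T. In each case x ∈ Y ∪ T, so S ∖ (S ∖ T) ⊆ Y ∪ T.

(⟸) This inclusion fails. Take Y = {1}, S = ∅, T = ∅; then 1 ∈ Y ∪ T but 1 ∉ S ∖ (S ∖ T).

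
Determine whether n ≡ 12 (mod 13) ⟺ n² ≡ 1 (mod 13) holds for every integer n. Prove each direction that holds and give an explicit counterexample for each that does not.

Only the forward direction holds.

(⇐) This fails: take n = 1. Then 1² = 1 ≡ 1 (mod 13), yet 1 ≡ 1 (mod 13), not 12.

(⇒) Suppose n ≡ 12 (mod 13). Write n = 13j + 12. Then (13j + 12)² = 169j² + 312j + 144 = 13(13j² + 24j + 11) + 1, so n² ≡ 1 (mod 13).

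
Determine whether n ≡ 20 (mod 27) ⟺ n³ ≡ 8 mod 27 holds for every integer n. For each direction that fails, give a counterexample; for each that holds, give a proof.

(⇒) Suppose n ≡ 20 (mod 27). Write n = 27j + 20. Then (27j + 20)³ = 19683j³ + 43740j² + 32400j + 8000 = 27(729j³ + 1620j² + 1200j + 296) + 8, so n³ ≡ 8 (mod 27).

(⇐) This fails: take n = 2. Then 2³ = 8 ≡ 8 (mod 27), yet 2 ≡ 2 (mod 27), not 20.

Not equivalent: only (⇒) holds.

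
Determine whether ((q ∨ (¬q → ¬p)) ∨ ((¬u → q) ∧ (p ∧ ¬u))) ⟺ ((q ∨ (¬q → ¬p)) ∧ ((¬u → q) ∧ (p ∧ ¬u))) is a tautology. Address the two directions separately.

Only the reverse direction holds.

(⇒) This fails. Under p = F, q = F, u = F, the left side is true but the right side is false.

(⇐) Assume the antecedent. If p is true, the antecedent forces (p = T, q = T, u = F), and the consequent holds there. If p is false, the antecedent cannot hold. Either way the consequent holds.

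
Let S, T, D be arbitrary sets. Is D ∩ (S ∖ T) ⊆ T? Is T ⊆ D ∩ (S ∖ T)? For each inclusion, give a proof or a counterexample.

(⊆) fails and (⊇) fails.

(⟹) This inclusion fails. Take S = {1}, T = ∅, D = {1}; then 1 ∈ D ∩ (S ∖ T) but 1 ∉ T.

(⟸) This inclusion fails. Take S = ∅, T = {1}, D = ∅; then 1 ∈ T but 1 ∉ D ∩ (S ∖ T).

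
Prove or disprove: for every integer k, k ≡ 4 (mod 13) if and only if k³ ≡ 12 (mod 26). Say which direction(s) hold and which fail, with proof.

Neither direction holds.

[⇒] This fails: take k = 17. Then 17 ≡ 4 (mod 13), but 17³ = 4913 ≡ 25 (mod 26), not 12.

[⇐] This fails: take k = 10. Then 10³ = 1000 ≡ 12 (mod 26), yet 10 ≡ 10 (mod 13), not 4.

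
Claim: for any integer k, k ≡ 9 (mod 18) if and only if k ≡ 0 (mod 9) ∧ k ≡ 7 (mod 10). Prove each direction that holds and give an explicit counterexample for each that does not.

(⇒) fails; (⇐) holds.

(⇒) This fails: k = 9 gives 9 ≡ 9 (mod 18) but 9 ≡ 9 (mod 10), so the conjunction on the right does not hold.

(⇐) Conversely, if k ≡ 0 (mod 9) and k ≡ 7 (mod 10), then by the Chinese remainder theorem k ≡ 27 (mod 90). Since 27 ≡ 9 (mod 18) and 18 ∣ 90, we get k ≡ 9 (mod 18).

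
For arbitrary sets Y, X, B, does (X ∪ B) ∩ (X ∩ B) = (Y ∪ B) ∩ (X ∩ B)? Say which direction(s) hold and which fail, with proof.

Forward inclusion. Let x ∈ (X ∪ B) ∩ (X ∩ B). Then either x ∈ X ∩ B and x ∉ Y; or x ∈ Y ∩ X ∩ B. In each case x ∈ (Y ∪ B) ∩ (X ∩ B), so (X ∪ B) ∩ (X ∩ B) ⊆ (Y ∪ B) ∩ (X ∩ B).

Reverse inclusion. Let x ∈ (Y ∪ B) ∩ (X ∩ B). Then either x ∈ X ∩ B and x ∉ Y; or x ∈ Y ∩ X ∩ B. In each case x ∈ (X ∪ B) ∩ (X ∩ B), so (Y ∪ B) ∩ (X ∩ B) ⊆ (X ∪ B) ∩ (X ∩ B).

Both inclusions hold; the sets are equal.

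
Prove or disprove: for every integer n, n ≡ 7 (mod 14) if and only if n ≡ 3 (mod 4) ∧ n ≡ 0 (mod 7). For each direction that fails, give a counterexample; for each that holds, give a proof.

Forward direction. This fails: n = 21 gives 21 ≡ 7 (mod 14) but 21 ≡ 1 (mod 4), so the conjunction on the right does not hold.

Converse. If n ≡ 3 (mod 4) and n ≡ 0 (mod 7), then by the Chinese remainder theorem n ≡ 7 (mod 28). Since 7 ≡ 7 (mod 14) and 14 ∣ 28, we get n ≡ 7 (mod 14).

Only the converse holds.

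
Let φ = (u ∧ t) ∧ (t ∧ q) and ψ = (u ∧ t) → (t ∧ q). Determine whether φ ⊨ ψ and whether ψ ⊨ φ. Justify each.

Forward direction. Assume the antecedent. If u is true, the antecedent forces (u = T, q = T, t = T), and (u ∧ t) → (t ∧ q) holds there. If u is false, the antecedent cannot hold. Either way (u ∧ t) → (t ∧ q) holds.

Converse. This fails. Under u = F, q = F, t = F, the left side is false but the right side is true.

The forward direction holds; the converse fails.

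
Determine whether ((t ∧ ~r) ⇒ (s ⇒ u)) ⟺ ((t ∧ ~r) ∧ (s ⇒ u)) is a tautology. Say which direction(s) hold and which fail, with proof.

The forward direction fails; the converse holds.

(⇒) This fails. Under r = F, u = F, s = F, t = F, the left side is true but the right side is false.

(⇐) Assume the antecedent. If u is true, (t ∧ ~r) ⇒ (s ⇒ u) reduces to true regardless of the other variables. If u is false, the antecedent forces (r = F, u = F, s = F, t = T), and (t ∧ ~r) ⇒ (s ⇒ u) holds there. Either way (t ∧ ~r) ⇒ (s ⇒ u) holds.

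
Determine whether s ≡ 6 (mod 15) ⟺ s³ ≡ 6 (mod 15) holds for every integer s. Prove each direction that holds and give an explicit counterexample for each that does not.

The biconditional holds.

[⇐] Suppose s³ ≡ 6 (mod 15). The only residue r in {0, …, 14} with r³ ≡ 6 (mod 15) is r = 6, so s ≡ 6 (mod 15).

[⇒] Suppose s ≡ 6 (mod 15). Write s = 15j + 6. Then (15j + 6)³ = 3375j³ + 4050j² + 1620j + 216 = 15(225j³ + 270j² + 108j + 14) + 6, so s³ ≡ 6 (mod 15).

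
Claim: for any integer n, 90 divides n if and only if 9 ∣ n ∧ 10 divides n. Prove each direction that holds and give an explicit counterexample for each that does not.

Both implications hold.

(⟸) Suppose 9 ∣ n and 10 ∣ n. Any common multiple of 9 and 10 is a multiple of their lcm; here gcd(9, 10) = 1, so lcm(9, 10) = 9·10 = 90, so 90 ∣ n.

(⟹) If 90 ∣ n, write n = 90q. Since 90 = 10·9, n = 9·(10q), so 9 ∣ n; and since 90 = 9·10, n = 10·(9q), so 10 ∣ n.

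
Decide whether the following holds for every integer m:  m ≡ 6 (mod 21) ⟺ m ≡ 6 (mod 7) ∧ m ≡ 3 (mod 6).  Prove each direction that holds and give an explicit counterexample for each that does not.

Only the converse holds.

Forward direction. This fails: m = 6 gives 6 ≡ 6 (mod 21) but 6 ≡ 0 (mod 6), so the conjunction on the right does not hold.

Converse. If m ≡ 6 (mod 7) and m ≡ 3 (mod 6), then by the Chinese remainder theorem m ≡ 27 (mod 42). Since 27 ≡ 6 (mod 21) and 21 ∣ 42, we get m ≡ 6 (mod 21).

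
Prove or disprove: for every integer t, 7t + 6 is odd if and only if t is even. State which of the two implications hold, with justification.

Neither direction holds.

(⇒) This fails: t = 7 gives 7t + 6 = 55, which is odd, but 7 is odd, not even.

(⇐) This also fails: t = 0 is even, but 7t + 6 = 6 is even, not odd.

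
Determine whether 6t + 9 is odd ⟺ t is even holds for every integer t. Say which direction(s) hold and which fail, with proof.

[⇐] Suppose t is even. Since 6 is even, 6t is even for every t, so 6t + 9 has the same parity as 9, which is odd. Hence 6t + 9 is odd.

[⇒] This fails: take t = 3. Then 6t + 9 = 27, which is odd, yet t = 3 is odd, not even.

(⇒) fails; (⇐) holds.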